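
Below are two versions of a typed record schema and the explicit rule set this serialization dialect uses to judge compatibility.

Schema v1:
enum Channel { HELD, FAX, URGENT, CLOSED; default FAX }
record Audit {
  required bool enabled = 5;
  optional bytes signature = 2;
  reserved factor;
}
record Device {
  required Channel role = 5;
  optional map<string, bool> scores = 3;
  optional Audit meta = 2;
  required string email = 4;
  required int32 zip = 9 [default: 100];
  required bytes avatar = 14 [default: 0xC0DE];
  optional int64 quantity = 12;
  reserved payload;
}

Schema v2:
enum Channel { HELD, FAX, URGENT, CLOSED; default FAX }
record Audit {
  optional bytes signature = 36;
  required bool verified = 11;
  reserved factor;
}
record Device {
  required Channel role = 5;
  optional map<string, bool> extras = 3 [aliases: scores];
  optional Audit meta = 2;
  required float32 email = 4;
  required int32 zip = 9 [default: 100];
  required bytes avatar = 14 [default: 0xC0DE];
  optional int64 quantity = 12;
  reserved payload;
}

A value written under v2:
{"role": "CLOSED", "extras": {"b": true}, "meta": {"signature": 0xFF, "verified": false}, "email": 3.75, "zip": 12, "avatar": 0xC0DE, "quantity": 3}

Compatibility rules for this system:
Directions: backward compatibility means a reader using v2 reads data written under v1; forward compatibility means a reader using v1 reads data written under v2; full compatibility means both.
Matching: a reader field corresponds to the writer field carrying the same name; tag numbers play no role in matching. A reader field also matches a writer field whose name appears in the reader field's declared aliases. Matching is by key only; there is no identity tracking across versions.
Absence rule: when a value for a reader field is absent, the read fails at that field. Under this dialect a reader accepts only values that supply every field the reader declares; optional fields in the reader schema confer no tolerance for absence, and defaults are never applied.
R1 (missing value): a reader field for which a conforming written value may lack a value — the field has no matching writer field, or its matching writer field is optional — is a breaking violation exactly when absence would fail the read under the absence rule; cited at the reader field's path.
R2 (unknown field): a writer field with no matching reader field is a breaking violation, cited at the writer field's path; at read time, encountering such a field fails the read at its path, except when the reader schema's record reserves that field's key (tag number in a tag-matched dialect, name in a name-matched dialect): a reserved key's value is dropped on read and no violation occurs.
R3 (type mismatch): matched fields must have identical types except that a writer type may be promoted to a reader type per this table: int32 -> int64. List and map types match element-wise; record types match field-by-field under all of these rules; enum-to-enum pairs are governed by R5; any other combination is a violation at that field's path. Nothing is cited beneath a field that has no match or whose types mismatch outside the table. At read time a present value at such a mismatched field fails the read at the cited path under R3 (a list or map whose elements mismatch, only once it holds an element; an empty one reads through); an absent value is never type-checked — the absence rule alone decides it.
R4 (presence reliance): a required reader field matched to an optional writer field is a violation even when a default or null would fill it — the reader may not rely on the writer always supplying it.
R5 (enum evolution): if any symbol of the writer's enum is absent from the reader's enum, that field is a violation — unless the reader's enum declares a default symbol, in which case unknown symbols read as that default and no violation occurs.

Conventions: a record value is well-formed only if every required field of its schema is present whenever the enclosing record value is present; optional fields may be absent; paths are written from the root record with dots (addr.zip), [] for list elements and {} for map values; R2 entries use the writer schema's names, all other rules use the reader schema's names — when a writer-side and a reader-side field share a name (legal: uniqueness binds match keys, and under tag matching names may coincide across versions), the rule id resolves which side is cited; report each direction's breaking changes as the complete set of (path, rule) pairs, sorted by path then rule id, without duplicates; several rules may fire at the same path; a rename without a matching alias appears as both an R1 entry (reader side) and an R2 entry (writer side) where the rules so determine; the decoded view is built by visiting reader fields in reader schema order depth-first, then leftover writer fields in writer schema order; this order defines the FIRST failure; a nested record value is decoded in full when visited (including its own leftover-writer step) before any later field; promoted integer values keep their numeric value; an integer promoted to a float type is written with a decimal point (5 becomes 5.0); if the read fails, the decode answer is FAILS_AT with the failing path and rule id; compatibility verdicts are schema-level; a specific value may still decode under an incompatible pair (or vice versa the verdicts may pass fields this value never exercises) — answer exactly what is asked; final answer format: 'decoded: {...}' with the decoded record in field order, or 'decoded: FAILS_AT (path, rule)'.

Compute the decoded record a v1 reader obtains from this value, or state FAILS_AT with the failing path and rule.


in Device below, arrows point writer -> reader
decoding the Device value with the v1 reader:
  role := "CLOSED"
  read fails at scores under R1 (no fill)
  => FAILS_AT (scores, R1)
ruling out the remaining Device differences:
  removed field enabled from record Audit -> matters for Device compatibility verdicts, not for this value's decode
  field signature in record Audit: tag 2 changed to 36 -> no rule fires on it and the decoded Device view is identical with or without it
  field email in record Device: type string changed to float32 -> matters for Device compatibility verdicts, not for this value's decode
  added field verified to record Audit: required bool, tag 11 (in v2 it sits last) -> matters for Device compatibility verdicts, not for this value's decode

decoded: FAILS_AT (scores, R1)


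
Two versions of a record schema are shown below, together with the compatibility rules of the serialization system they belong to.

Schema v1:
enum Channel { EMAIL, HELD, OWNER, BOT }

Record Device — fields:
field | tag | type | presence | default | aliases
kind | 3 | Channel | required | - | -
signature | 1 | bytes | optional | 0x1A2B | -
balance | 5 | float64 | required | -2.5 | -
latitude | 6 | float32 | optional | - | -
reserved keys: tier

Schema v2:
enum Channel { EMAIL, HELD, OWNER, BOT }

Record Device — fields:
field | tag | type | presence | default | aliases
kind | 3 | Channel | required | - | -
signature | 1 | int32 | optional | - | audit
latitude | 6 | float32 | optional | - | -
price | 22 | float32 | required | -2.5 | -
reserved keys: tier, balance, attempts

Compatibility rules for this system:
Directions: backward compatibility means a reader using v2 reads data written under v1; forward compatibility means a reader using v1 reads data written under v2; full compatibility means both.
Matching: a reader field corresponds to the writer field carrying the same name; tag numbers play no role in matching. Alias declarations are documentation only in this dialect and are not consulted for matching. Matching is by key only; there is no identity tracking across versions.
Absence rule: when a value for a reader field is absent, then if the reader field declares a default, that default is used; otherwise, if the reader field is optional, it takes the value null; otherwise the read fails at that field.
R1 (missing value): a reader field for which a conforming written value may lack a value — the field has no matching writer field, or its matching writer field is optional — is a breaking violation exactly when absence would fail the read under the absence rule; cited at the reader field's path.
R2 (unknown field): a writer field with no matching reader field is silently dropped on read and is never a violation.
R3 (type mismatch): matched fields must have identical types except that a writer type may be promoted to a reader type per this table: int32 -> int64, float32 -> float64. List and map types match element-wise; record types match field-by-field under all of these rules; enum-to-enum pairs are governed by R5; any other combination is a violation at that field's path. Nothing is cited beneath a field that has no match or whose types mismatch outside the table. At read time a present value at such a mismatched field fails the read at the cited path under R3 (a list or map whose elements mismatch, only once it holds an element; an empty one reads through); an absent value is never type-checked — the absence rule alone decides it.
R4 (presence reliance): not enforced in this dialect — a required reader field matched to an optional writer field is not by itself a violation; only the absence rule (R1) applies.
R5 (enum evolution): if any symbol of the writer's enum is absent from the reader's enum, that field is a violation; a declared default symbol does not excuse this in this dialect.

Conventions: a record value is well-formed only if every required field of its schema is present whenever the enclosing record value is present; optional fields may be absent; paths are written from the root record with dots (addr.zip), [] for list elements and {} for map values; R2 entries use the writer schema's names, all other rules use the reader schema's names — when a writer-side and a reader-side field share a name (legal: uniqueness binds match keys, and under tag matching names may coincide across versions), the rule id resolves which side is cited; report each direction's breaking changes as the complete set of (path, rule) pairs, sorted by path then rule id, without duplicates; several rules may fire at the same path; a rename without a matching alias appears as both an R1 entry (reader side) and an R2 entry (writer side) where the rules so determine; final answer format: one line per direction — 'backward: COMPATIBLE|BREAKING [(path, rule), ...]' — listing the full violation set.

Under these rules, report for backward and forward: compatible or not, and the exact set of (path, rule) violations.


the writer's type comes first in each Device pair
backward for Device (reader v2, writer v1):
  Channel -> Channel, writer required: kind aligns to kind
  bytes -> int32, writer optional: signature aligns to signature
  float32 -> float32, writer optional: latitude aligns to latitude
  price: no writer-side match
  writer field balance has no reader counterpart
  breaking: (signature, R3)
  => backward: BREAKING (1)
forward for Device (reader v1, writer v2):
  Channel -> Channel, writer required: kind aligns to kind
  int32 -> bytes, writer optional: signature aligns to signature
  balance: no writer-side match
  float32 -> float32, writer optional: latitude aligns to latitude
  writer field price has no reader counterpart
  breaking: (signature, R3)
  => forward: BREAKING (1)

backward: BREAKING [(signature, R3)]; forward: BREAKING [(signature, R3)]


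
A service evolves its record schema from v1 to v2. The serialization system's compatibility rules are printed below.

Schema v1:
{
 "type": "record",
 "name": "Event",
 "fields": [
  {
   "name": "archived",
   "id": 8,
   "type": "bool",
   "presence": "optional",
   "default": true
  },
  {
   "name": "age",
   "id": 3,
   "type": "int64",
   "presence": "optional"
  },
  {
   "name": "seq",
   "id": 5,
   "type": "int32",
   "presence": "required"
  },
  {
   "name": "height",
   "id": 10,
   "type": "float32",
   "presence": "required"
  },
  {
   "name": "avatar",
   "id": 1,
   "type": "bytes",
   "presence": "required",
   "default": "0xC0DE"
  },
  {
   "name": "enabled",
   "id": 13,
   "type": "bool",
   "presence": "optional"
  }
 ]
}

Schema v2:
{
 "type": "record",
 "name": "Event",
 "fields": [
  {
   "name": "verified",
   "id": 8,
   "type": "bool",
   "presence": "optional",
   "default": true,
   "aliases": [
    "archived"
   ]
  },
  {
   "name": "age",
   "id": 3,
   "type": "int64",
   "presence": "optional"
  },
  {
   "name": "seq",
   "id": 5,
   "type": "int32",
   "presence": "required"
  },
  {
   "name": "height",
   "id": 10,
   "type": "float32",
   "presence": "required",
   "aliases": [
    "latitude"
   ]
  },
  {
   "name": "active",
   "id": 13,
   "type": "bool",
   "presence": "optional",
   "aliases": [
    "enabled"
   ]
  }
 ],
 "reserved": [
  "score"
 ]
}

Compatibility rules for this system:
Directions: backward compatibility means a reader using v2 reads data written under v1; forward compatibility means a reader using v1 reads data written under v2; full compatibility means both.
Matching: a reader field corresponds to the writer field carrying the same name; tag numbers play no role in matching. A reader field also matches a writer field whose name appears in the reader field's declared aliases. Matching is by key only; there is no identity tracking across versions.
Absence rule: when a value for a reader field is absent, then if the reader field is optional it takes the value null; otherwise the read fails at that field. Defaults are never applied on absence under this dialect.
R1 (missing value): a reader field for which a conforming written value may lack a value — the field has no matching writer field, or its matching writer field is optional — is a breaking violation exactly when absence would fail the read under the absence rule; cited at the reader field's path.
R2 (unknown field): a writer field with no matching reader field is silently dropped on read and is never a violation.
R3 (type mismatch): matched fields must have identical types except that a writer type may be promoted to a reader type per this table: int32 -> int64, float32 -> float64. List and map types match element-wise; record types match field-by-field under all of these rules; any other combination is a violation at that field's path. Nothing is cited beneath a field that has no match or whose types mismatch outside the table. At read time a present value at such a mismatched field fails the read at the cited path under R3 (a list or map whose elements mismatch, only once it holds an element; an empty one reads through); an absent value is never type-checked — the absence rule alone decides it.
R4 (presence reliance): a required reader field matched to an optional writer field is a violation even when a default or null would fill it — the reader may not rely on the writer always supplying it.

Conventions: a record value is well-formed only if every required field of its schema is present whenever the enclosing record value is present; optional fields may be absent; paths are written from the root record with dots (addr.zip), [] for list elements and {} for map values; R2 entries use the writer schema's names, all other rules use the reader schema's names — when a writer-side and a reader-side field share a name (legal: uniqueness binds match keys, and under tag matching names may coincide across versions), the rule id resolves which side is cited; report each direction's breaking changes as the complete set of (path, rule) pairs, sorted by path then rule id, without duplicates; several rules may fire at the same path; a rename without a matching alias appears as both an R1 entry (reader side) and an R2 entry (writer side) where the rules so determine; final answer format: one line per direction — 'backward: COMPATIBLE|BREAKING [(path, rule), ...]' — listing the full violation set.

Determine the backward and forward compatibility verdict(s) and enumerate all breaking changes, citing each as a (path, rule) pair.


backward: COMPATIBLE []; forward: BREAKING [(avatar, R1)]

each type pair in Event: writer, then reader
backward pass over Event, reader schema v2, writer schema v1:
  writer optional, bool -> bool: reader verified maps from writer archived
  writer optional, int64 -> int64: reader age maps from writer age
  writer required, int32 -> int32: reader seq maps from writer seq
  writer required, float32 -> float32: reader height maps from writer height
  writer optional, bool -> bool: reader active maps from writer enabled
  leftover writer field: avatar
  nothing fires on Event: backward is COMPATIBLE
forward pass over Event, reader schema v1, writer schema v2:
  archived: no writer match
  writer optional, int64 -> int64: reader age maps from writer age
  writer required, int32 -> int32: reader seq maps from writer seq
  writer required, float32 -> float32: reader height maps from writer height
  avatar: no writer match
  enabled: no writer match
  leftover writer field: verified
  leftover writer field: active
  violation R1 at avatar
  => forward: BREAKING (1)


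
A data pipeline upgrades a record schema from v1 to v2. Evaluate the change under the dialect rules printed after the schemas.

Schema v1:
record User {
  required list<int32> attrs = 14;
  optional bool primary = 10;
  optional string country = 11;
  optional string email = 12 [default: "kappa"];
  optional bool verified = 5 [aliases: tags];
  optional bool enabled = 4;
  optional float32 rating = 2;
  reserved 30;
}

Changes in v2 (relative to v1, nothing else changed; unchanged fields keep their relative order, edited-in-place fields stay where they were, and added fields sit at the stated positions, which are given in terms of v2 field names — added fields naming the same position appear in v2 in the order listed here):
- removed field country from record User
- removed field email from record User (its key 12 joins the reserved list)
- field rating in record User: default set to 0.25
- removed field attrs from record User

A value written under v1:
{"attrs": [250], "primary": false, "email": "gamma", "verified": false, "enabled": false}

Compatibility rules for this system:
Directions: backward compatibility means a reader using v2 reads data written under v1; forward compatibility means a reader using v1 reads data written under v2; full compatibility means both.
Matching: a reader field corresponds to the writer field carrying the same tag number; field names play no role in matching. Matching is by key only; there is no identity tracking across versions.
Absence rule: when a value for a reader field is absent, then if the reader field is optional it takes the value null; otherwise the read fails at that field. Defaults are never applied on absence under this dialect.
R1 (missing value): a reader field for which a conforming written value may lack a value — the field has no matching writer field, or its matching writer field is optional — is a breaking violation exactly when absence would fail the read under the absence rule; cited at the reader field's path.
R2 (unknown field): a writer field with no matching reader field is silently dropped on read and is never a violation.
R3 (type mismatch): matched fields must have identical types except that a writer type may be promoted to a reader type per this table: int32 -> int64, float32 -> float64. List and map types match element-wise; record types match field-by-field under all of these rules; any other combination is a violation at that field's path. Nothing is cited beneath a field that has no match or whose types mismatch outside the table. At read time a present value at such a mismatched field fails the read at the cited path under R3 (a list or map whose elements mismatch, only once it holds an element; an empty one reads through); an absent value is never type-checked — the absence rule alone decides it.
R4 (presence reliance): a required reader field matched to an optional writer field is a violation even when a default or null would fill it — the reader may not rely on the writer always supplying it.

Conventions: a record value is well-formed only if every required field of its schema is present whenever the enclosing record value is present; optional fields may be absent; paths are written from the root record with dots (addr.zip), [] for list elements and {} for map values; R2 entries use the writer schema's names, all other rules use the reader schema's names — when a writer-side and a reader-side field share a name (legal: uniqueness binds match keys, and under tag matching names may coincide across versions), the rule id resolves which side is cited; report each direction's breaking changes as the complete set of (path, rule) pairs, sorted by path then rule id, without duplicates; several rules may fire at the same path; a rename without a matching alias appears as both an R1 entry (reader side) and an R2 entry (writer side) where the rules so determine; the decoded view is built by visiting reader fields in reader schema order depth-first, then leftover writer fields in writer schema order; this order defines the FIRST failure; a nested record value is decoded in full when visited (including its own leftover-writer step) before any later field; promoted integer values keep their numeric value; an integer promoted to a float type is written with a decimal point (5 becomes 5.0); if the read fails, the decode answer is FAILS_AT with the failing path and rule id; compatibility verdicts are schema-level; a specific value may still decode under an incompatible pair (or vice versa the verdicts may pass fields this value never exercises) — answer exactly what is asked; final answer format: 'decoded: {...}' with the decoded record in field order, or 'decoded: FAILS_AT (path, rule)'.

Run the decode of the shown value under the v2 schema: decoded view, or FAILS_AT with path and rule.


each type pair in User: writer, then reader
decode walk for User under reader schema v2:
  primary := false
  verified := false
  enabled := false
  rating := null (absent, optional -> null)
  writer attrs: unknown -> dropped
  writer email: unknown -> dropped
  => decoded: {"primary": false, "verified": false, "enabled": false, "rating": null}
the other User changes do not affect what is asked:
  field rating in record User: default set to 0.25 -> fires no rule on User under this dialect and leaves the result unchanged

decoded: {"primary": false, "verified": false, "enabled": false, "rating": null}


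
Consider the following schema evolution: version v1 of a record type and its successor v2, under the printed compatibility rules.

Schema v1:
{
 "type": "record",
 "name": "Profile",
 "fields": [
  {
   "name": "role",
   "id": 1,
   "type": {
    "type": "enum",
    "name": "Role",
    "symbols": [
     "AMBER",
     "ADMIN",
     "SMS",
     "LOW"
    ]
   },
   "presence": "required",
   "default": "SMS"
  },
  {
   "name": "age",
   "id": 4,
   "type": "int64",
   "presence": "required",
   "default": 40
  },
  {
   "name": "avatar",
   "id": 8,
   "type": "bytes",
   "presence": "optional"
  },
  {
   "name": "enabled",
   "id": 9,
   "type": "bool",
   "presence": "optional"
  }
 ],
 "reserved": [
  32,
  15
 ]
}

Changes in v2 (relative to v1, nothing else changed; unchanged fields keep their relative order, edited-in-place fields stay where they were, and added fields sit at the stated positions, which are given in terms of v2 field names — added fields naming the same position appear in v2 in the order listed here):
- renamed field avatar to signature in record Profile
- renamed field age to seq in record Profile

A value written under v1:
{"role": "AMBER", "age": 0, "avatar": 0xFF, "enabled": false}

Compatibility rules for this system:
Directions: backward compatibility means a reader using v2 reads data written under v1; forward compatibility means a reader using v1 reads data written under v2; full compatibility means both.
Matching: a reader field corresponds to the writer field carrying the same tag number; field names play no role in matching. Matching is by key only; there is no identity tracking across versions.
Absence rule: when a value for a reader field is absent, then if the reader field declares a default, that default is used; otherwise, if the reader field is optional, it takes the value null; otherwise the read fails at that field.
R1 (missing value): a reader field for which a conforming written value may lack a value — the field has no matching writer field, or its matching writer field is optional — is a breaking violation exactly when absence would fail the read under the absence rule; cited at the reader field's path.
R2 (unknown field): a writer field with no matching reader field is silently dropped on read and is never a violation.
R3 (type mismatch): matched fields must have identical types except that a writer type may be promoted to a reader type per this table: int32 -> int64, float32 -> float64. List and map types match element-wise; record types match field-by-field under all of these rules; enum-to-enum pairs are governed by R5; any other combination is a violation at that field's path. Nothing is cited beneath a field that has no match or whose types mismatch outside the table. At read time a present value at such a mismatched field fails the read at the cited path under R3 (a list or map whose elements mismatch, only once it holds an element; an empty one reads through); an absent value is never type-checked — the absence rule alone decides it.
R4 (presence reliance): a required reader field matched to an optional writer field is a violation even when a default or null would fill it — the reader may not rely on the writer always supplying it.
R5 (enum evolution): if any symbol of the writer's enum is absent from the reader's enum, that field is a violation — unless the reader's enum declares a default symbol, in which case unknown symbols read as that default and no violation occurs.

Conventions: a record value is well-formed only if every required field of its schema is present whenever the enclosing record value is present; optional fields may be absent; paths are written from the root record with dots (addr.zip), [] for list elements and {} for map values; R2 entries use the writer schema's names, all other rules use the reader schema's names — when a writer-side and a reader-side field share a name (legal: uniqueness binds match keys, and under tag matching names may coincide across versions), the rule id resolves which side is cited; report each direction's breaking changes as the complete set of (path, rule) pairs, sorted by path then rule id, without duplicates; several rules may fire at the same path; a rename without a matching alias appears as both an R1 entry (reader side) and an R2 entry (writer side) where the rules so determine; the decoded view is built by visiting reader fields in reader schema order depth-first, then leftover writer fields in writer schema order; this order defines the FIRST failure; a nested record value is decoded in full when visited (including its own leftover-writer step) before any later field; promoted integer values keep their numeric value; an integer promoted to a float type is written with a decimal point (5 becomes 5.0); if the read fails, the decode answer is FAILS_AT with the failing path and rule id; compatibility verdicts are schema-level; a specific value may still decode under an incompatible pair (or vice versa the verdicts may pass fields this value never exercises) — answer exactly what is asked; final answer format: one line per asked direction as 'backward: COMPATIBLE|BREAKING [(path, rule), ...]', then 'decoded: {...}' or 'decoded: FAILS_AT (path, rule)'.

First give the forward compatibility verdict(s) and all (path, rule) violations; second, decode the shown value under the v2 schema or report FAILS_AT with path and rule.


forward: COMPATIBLE []; decoded: {"role": "AMBER", "seq": 0, "signature": 0xFF, "enabled": false}

in Profile below, arrows point writer -> reader
forward on Profile — v1 reading data written by v2:
  writer required, Role -> Role: reader role maps from writer role
  writer required, int64 -> int64: reader age maps from writer seq
  writer optional, bytes -> bytes: reader avatar maps from writer signature
  writer optional, bool -> bool: reader enabled maps from writer enabled
  => no violations; forward on Profile: COMPATIBLE
migrating the Profile value to v2:
  role := "AMBER"
  seq := 0 (from writer age)
  signature := 0xFF (from writer avatar)
  enabled := false
  => decoded: {"role": "AMBER", "seq": 0, "signature": 0xFF, "enabled": false}


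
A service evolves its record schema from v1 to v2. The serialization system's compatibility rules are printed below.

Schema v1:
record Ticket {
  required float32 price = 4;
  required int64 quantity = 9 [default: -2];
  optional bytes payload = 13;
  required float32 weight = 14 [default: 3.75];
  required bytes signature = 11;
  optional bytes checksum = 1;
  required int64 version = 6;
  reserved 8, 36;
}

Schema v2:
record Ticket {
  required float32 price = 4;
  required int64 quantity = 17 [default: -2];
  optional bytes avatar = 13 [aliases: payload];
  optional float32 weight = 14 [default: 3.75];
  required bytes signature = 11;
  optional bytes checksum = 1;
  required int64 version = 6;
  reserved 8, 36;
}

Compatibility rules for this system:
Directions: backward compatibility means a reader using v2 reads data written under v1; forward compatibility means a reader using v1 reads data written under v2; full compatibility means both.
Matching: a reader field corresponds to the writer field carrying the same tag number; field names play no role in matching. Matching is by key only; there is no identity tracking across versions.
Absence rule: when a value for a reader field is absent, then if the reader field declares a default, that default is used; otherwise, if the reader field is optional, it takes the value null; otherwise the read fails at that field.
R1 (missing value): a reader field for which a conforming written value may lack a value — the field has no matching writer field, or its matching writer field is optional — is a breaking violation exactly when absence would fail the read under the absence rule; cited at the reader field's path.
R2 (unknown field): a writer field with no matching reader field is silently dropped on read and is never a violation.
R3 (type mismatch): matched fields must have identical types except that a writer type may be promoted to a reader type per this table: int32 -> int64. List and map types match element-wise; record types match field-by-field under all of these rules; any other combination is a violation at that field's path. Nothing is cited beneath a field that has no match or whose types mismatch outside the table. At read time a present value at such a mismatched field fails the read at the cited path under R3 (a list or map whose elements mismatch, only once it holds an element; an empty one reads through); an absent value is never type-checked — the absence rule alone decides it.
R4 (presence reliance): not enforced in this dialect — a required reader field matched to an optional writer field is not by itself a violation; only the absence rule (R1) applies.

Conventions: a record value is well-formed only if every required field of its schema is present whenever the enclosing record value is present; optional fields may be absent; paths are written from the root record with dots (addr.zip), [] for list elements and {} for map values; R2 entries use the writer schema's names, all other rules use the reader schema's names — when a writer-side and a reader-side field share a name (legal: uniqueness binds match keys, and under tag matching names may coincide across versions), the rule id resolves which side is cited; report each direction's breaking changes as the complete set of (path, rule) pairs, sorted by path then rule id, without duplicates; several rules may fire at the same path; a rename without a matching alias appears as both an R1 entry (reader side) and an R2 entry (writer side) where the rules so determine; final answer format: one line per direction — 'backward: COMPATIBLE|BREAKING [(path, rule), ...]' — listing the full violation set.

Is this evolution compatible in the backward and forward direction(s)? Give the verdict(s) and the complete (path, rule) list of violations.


arrows below run writer -> reader for Ticket
backward for Ticket (reader v2, writer v1):
  price: float32 -> float32, writer required; from price
  no writer field matches reader quantity
  avatar: bytes -> bytes, writer optional; from payload
  weight: float32 -> float32, writer required; from weight
  signature: bytes -> bytes, writer required; from signature
  checksum: bytes -> bytes, writer optional; from checksum
  version: int64 -> int64, writer required; from version
  quantity (writer side), unknown to reader
  => backward verdict for Ticket: COMPATIBLE, no violations
forward for Ticket (reader v1, writer v2):
  price: float32 -> float32, writer required; from price
  no writer field matches reader quantity
  payload: bytes -> bytes, writer optional; from avatar
  weight: float32 -> float32, writer optional; from weight
  signature: bytes -> bytes, writer required; from signature
  checksum: bytes -> bytes, writer optional; from checksum
  version: int64 -> int64, writer required; from version
  quantity (writer side), unknown to reader
  => forward verdict for Ticket: COMPATIBLE, no violations

backward: COMPATIBLE []; forward: COMPATIBLE []


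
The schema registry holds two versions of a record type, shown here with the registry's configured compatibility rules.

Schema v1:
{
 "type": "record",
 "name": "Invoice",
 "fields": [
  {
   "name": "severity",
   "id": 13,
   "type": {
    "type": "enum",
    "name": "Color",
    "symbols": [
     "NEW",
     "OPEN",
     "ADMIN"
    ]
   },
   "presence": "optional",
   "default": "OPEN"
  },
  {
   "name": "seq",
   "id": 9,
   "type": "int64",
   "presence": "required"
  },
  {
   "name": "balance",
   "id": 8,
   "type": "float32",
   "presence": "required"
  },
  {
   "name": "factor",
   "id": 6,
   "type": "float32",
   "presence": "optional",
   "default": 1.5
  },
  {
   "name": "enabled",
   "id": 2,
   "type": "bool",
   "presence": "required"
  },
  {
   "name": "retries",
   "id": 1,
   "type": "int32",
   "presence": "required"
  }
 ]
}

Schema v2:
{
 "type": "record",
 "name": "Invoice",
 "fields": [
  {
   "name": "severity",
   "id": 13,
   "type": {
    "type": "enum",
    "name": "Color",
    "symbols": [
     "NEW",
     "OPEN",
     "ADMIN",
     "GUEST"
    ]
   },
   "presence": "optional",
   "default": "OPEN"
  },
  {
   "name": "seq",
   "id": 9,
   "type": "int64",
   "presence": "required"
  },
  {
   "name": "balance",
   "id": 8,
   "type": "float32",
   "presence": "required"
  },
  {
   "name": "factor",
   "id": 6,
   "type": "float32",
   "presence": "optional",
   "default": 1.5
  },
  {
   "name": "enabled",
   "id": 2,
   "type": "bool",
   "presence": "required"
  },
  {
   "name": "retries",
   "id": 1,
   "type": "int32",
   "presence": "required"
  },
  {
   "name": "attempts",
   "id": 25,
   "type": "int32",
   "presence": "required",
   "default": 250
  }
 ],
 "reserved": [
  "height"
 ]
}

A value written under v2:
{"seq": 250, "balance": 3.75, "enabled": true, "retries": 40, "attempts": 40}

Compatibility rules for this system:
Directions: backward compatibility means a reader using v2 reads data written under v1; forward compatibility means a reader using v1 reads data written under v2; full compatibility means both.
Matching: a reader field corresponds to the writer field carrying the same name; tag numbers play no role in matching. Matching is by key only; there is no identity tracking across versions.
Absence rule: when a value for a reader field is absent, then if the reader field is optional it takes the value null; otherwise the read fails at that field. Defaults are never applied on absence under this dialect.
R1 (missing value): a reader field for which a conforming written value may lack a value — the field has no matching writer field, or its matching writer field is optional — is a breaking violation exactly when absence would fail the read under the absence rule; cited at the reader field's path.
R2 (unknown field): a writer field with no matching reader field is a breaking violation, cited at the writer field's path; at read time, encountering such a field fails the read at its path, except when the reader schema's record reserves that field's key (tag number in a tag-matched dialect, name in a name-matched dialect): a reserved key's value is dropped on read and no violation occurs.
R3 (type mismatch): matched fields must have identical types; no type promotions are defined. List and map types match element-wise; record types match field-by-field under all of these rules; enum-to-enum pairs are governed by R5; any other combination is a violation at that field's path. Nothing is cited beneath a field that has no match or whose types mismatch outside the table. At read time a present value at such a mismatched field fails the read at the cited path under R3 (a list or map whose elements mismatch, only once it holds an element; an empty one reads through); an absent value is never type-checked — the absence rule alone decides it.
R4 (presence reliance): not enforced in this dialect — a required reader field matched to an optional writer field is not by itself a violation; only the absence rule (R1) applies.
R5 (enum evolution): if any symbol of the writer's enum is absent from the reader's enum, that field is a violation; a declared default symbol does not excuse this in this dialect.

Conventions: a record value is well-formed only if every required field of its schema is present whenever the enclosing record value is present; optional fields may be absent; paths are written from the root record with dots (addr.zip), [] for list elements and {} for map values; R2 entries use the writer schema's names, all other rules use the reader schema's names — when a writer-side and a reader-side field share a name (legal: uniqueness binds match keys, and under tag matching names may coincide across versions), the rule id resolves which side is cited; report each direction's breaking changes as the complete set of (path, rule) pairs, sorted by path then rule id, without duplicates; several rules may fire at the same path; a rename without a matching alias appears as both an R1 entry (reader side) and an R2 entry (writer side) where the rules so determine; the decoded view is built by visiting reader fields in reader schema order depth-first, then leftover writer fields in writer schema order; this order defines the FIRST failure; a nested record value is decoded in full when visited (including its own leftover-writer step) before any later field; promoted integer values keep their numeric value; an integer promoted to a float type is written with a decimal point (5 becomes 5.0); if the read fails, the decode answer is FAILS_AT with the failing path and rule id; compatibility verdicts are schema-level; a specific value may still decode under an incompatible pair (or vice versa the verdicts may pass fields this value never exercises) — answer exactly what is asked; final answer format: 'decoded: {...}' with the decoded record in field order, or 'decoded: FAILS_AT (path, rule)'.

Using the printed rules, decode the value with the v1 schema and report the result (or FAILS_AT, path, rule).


decoded: FAILS_AT (attempts, R2)

each type pair in Invoice: writer, then reader
decode (reader v1):
  severity := null (missing; optional => null)
  seq := 250
  balance := 3.75
  factor := null (missing; optional => null)
  enabled := true
  retries := 40
  read fails at attempts under R2 (unknown field)
  => FAILS_AT (attempts, R2)
diffs on Invoice not affecting the asked answer:
  enum Color (field severity in record Invoice): symbol GUEST added -> changes Invoice's schema-level verdicts only — the decode of this value is the same


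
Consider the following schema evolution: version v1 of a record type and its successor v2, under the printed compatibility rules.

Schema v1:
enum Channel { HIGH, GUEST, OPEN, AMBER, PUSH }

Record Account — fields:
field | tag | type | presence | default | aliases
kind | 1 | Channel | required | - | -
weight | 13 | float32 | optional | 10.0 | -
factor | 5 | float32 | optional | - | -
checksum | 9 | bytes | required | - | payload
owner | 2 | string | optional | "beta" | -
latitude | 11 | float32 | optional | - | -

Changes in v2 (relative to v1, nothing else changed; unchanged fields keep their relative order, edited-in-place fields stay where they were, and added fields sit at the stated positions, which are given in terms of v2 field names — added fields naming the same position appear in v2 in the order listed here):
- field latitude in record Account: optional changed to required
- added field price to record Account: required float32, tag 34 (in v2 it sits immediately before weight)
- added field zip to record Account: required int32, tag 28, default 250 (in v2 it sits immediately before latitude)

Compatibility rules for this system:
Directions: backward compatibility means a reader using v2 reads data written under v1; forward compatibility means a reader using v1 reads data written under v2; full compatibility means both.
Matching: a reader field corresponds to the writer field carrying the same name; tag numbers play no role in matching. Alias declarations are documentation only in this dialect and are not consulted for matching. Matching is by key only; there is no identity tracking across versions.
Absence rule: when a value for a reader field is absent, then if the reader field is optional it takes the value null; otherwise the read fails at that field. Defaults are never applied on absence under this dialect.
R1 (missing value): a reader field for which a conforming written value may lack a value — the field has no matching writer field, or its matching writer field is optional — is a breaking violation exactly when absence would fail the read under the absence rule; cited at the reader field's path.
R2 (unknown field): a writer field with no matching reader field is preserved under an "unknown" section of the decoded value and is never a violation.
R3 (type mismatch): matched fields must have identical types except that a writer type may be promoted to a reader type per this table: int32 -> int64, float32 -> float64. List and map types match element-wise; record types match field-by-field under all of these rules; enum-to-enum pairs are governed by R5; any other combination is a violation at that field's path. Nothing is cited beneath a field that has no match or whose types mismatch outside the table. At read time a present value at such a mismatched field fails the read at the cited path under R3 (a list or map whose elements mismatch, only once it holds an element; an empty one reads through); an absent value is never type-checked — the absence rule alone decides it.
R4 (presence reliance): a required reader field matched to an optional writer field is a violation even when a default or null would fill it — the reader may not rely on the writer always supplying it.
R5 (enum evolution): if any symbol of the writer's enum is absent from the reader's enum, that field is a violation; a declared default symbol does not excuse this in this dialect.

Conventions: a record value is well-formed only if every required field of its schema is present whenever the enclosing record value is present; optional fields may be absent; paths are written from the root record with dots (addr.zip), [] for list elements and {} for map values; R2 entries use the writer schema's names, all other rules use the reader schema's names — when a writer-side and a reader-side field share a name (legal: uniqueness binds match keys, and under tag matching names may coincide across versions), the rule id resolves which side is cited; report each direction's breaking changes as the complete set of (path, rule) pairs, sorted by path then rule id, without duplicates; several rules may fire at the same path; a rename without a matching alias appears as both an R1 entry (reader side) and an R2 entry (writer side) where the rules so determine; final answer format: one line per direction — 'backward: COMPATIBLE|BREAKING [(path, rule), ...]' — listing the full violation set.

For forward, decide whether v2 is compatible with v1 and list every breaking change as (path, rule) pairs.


forward: COMPATIBLE []

arrows below run writer -> reader for Account
forward analysis of Account with v1 as reader and v2 as writer:
  kind: paired with writer kind (Channel -> Channel; writer required)
  weight: paired with writer weight (float32 -> float32; writer optional)
  factor: paired with writer factor (float32 -> float32; writer optional)
  checksum: paired with writer checksum (bytes -> bytes; writer required)
  owner: paired with writer owner (string -> string; writer optional)
  latitude: paired with writer latitude (float32 -> float32; writer required)
  writer price: unknown to reader
  writer zip: unknown to reader
  => forward: COMPATIBLE
ruling out the remaining Account differences:
  field latitude in record Account: optional changed to required -> its effect on Account is confined to the backward direction, not asked
  added field zip to record Account: required int32, tag 28, default 250 (in v2 it sits immediately before latitude) -> its effect on Account is confined to the backward direction, not asked
  added field price to record Account: required float32, tag 34 (in v2 it sits immediately before weight) -> its effect on Account is confined to the backward direction, not asked
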